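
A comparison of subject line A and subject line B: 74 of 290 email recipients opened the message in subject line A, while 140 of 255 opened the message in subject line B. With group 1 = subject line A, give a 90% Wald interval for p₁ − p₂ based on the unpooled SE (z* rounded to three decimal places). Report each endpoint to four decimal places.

(-0.3602, -0.2275)

p̂₁ = 74/290 = 0.25517, p̂₂ = 140/255 = 0.54902; p̂₁ − p̂₂ = -0.29385.
Unpooled SE = √(p̂₁(1−p̂₁)/n₁ + p̂₂(1−p̂₂)/n₂) = √(0.000655377 + 0.000970969) = 0.040328.
The 90% critical value is z* = 1.645. Margin = 1.645·0.040328 = 0.06634.
CI: -0.29385 ± 0.06634 = (-0.3602, -0.2275).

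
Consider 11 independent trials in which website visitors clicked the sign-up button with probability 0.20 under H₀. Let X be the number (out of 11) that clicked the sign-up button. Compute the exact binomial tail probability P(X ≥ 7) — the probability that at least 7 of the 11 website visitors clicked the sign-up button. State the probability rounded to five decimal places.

P = 0.00197

X is binomial with n = 11 and p = 0.20.
P(X ≥ 7) = Σ_{j=7}^{11} C(11,j)·0.20^j·0.80^{11−j}.
= 0.001730 + 0.000216 + 0.000018 + 0.000001 + 0.000000 = 0.00197.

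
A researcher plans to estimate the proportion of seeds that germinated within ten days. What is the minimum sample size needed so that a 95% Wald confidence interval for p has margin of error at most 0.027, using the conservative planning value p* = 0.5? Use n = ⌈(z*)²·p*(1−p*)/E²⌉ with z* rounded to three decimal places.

The 95% critical value is z* = 1.960.
p*(1−p*) = 0.2500.
Required n before rounding: 3.841600 × 0.2500 / 0.027² = 1317.421.
⌈1317.421⌉ = 1318.

n = 1318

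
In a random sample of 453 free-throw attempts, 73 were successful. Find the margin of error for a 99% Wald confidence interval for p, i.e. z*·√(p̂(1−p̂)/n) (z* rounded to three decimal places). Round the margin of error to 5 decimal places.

ME = 0.04450

The sample proportion is 73/453 = 0.16115.
Standard error of p̂: √(0.135179/453) = √0.000298409 = 0.017275.
The 99% critical value is z* = 2.576.
Margin of error = z*·SE = 2.576 × 0.017275 = 0.04450.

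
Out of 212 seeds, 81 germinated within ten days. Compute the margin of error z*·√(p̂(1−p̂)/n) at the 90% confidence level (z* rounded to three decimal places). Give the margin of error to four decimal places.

ME = 0.0549

Sample proportion p̂ = 81/212 = 0.38208.
SE(p̂) = √(0.38208·0.61792/212) = 0.033371.
For 90% confidence, z* = 1.645.
So ME = 0.0549.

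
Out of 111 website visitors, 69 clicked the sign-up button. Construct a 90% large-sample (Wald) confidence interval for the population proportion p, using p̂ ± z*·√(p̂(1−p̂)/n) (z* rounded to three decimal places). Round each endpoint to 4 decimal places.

Sample proportion p̂ = 69/111 = 0.62162.
SE = √(p̂(1−p̂)/n) = √(0.235208/111) = 0.046033.
The 90% critical value is z* = 1.645.
Margin of error: 1.645 × 0.046033 = 0.07572.
CI: 0.62162 ± 0.07572 = (0.5459, 0.6973).

(0.5459, 0.6973)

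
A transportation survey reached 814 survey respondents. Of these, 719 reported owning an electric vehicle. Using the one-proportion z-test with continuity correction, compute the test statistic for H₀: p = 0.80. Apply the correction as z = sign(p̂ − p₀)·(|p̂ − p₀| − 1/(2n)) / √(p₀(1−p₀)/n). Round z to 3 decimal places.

z = 5.897

The sample proportion is 719/814 = 0.88329. p̂ − p₀ = 0.083292.
1/(2n) = 0.000614.
Corrected numerator: |0.083292| − 0.000614 = 0.082678.
SE₀ = √(0.80·0.20/814) = 0.014020.
z = (+)0.082678/0.014020 = 5.897.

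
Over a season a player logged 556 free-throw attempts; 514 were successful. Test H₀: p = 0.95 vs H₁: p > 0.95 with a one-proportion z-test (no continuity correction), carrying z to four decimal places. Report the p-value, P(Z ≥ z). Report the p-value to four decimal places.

p-value = 0.9971

p̂ = 514/556 = 0.92446.
SE₀ = √(0.95·0.05/556) = 0.009243.
z = (p̂ − p₀)/SE = (514/556 − 0.95)/0.009243 ≈ -2.7631.
From the standard normal, P(Z ≥ z) = 0.9971.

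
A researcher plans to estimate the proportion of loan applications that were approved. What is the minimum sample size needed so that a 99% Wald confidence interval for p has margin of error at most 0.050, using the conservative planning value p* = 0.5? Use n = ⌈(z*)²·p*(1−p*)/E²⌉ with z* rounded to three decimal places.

z* = 2.576 at the 99% level.
p*(1−p*) = 0.2500.
(z*)²·p*(1−p*)/E² = 6.635776·0.2500/0.002500 = 663.578.
Rounding up, n = 664.

n = 664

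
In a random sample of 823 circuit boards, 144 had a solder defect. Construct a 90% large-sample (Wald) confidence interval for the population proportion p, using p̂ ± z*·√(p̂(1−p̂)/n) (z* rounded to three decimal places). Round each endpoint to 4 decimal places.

Sample proportion p̂ = 144/823 = 0.17497.
SE(p̂) = √(0.17497·0.82503/823) = 0.013244.
z* = 1.645 at the 90% level.
Margin = 1.645·0.013244 = 0.02179.
CI: 0.17497 ± 0.02179 = (0.1532, 0.1968).

(0.1532, 0.1968)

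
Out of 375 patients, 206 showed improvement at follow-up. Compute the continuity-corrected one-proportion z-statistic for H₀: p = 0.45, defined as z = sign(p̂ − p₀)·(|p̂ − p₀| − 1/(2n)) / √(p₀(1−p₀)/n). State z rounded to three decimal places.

z = 3.815

The sample proportion is 206/375 = 0.54933. p̂ − p₀ = 0.099333.
1/(2n) = 0.001333.
Corrected numerator: |0.099333| − 0.001333 = 0.098000.
Under H₀, SE = √(p₀(1−p₀)/n) = √(0.45·0.55/375) = √0.000660000 = 0.025690.
z = +0.098000/0.025690 = 3.815.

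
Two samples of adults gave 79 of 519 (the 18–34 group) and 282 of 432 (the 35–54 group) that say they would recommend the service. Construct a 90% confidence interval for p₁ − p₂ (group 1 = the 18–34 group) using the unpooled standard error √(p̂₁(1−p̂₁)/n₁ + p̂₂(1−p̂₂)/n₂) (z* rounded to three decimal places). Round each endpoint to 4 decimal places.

p̂₁ = 0.15222, p̂₂ = 0.65278, so the observed difference is -0.50056.
SE = √(0.000248644 + 0.000524673) = √0.000773317 = 0.027809.
For 90% confidence, z* = 1.645. Margin = 1.645·0.027809 = 0.04575.
So the interval runs from -0.5463 to -0.4548.

(-0.5463, -0.4548)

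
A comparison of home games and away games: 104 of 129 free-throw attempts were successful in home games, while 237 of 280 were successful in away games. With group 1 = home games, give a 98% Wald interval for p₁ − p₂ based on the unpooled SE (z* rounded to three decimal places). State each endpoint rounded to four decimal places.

(-0.1354, 0.0550)

p̂₁ = 0.80620, p̂₂ = 0.84643, so the observed difference is -0.04023.
SE = √(0.001211168 + 0.000464240) = √0.001675408 = 0.040932.
For 98% confidence, z* = 2.326. Margin of error = 0.09521.
So the interval runs from -0.1354 to 0.0550.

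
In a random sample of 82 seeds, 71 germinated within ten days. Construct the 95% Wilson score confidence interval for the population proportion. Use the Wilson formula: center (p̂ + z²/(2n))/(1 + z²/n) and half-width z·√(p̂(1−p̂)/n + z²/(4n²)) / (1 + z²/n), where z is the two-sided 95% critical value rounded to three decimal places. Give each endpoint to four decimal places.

Here p̂ = 71/82 = 0.86585 and z = 1.960 (z² = 3.841600).
Denominator 1 + z²/n = 1 + 3.841600/82 = 1.046849.
Adjusted center: (0.86585 + z²/(2n))/1.046849 = 0.84948.
Radicand: p̂(1−p̂)/n + z²/(4n²) = 0.001416477 + 0.000142832 = 0.001559309.
Half-width = z·√(radicand)/denom = 1.960·0.039488/1.046849 = 0.07393.
Interval: 0.84948 ± 0.07393 → (0.7755, 0.9234).

(0.7755, 0.9234)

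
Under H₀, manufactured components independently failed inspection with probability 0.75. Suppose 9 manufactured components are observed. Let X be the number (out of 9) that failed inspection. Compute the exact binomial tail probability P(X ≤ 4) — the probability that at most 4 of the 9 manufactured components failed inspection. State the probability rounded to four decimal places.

P = 0.0489

X ~ Binomial(n=9, p=0.75).
P(X ≤ 4) = Σ_{j=0}^{4} C(9,j)·0.75^j·0.25^{9−j}.
= 0.000004 + 0.000103 + 0.001236 + 0.008652 + 0.038933 = 0.0489.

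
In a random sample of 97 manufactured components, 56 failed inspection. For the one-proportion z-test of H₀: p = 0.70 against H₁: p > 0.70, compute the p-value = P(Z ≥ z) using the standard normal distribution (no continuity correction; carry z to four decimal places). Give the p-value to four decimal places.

p-value = 0.9958

Sample proportion p̂ = 56/97 = 0.57732.
Null standard error: √(0.70·0.30/97) = √0.002164948 = 0.046529.
z = (p̂ − p₀)/SE = (56/97 − 0.70)/0.046529 ≈ -2.6366.
From the standard normal, P(Z ≥ z) = 0.9958.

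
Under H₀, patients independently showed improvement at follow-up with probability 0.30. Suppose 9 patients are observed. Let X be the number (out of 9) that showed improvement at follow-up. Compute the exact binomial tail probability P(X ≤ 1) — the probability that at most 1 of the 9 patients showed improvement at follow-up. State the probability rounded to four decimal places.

P = 0.1960

X ~ Binomial(n=9, p=0.30).
P(X ≤ 1) = C(9,0)·0.30^0·0.70^9 + C(9,1)·0.30^1·0.70^8.
= 0.040354 + 0.155650 = 0.1960.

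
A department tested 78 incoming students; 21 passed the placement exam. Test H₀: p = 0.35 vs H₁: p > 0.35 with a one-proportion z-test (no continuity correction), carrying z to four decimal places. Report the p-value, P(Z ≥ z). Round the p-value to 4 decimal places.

Sample proportion p̂ = 21/78 = 0.26923.
Under H₀, SE = √(p₀(1−p₀)/n) = √(0.35·0.65/78) = √0.002916667 = 0.054006.
Test statistic (full precision, shown to 4 dp): z = (21/78 − 0.35)/SE₀ ≈ -1.4956.
p-value = P(Z ≥ z) with z = -1.4956 → 0.9326.

p-value = 0.9326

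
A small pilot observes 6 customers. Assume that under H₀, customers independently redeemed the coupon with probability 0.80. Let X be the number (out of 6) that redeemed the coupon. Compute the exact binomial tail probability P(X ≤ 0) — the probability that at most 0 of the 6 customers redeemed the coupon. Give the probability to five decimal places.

P = 0.00006

X ~ Binomial(n=6, p=0.80).
P(X ≤ 0) = C(6,0)·0.80^0·0.20^6.
= 0.000064 = 0.00006.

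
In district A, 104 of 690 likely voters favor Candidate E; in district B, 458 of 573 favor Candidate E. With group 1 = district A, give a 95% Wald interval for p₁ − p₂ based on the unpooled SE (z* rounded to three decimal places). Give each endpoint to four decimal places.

p̂₁ = 0.15072, p̂₂ = 0.79930, so the observed difference is -0.64858.
Unpooled SE = √(p̂₁(1−p̂₁)/n₁ + p̂₂(1−p̂₂)/n₂) = √(0.000185517 + 0.000279962) = 0.021575.
For 95% confidence, z* = 1.960. Margin = 1.960·0.021575 = 0.04229.
So the interval runs from -0.6909 to -0.6063.

(-0.6909, -0.6063)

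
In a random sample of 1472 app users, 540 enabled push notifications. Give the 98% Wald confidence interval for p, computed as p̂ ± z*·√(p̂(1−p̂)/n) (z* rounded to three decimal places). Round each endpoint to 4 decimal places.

(0.3376, 0.3961)

p̂ = 540/1472 = 0.36685.
SE(p̂) = √(0.36685·0.63315/1472) = 0.012562.
The 98% critical value is z* = 2.326.
Margin of error: 2.326 × 0.012562 = 0.02922.
Interval: 0.36685 ± 0.02922 → (0.3376, 0.3961).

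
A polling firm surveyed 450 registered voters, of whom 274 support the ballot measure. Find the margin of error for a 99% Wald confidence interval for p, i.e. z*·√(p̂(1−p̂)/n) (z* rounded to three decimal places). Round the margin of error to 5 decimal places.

With x = 274 successes in n = 450, p̂ = 0.60889.
SE(p̂) = √(0.60889·0.39111/450) = 0.023005.
The 99% critical value is z* = 2.576.
Margin of error = z*·SE = 2.576 × 0.023005 = 0.05926.

ME = 0.05926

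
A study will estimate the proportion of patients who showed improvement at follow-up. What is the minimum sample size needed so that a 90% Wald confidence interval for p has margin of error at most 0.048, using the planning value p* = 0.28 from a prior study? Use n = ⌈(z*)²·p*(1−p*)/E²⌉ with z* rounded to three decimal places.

The 90% critical value is z* = 1.645.
p*(1−p*) = 0.28·0.72 = 0.2016.
(z*)²·p*(1−p*)/E² = 2.706025·0.2016/0.002304 = 236.777.
⌈236.777⌉ = 237.

n = 237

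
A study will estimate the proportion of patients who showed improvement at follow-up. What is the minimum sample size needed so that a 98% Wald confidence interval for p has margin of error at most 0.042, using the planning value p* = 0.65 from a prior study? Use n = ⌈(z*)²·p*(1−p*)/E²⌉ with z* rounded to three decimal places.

The 98% critical value is z* = 2.326.
p*(1−p*) = 0.2275.
Required n before rounding: 5.410276 × 0.2275 / 0.042² = 697.754.
Rounding up, n = 698.

n = 698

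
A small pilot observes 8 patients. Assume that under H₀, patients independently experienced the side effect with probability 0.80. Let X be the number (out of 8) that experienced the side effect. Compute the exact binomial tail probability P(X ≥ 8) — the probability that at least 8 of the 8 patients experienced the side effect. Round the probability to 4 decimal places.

X is binomial with n = 8 and p = 0.80.
P(X ≥ 8) = C(8,8)·0.80^8·0.20^0.
= 0.167772 = 0.1678.

P = 0.1678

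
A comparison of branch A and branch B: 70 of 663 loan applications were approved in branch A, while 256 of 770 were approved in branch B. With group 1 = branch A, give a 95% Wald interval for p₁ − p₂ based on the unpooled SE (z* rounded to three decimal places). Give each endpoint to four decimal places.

p̂₁ = 0.10558, p̂₂ = 0.33247, so the observed difference is -0.22689.
Unpooled SE = √(p̂₁(1−p̂₁)/n₁ + p̂₂(1−p̂₂)/n₂) = √(0.000142434 + 0.000288225) = 0.020752.
The 95% critical value is z* = 1.960. Margin of error = 0.04067.
So the interval runs from -0.2676 to -0.1862.

(-0.2676, -0.1862)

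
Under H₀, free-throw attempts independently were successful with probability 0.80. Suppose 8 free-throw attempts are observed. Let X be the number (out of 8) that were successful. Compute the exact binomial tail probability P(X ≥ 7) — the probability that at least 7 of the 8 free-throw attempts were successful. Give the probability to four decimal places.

X ~ Binomial(n=8, p=0.80).
P(X ≥ 7) = C(8,7)·0.80^7·0.20^1 + C(8,8)·0.80^8·0.20^0.
= 0.335544 + 0.167772 = 0.5033.

P = 0.5033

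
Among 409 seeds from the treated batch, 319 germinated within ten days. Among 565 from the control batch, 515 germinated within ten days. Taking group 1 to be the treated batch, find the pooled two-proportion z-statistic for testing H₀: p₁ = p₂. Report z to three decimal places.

Sample proportions: p̂₁ = 319/409 = 0.77995 and p̂₂ = 515/565 = 0.91150.
Pooling: p̂ = 834/974 = 0.85626.
Pooled SE = √[0.1230768·0.00421490] ≈ 0.022776.
z = (p̂₁ − p̂₂)/SE = (0.77995 − 0.91150)/0.022776 = -0.13155/0.022776 = -5.776.

z = -5.776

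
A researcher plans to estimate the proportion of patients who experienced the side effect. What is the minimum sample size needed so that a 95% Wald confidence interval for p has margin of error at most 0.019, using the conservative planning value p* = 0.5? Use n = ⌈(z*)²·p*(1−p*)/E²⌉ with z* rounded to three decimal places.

z* = 1.960 at the 95% level.
p*(1−p*) = 0.50·0.50 = 0.2500.
Required n before rounding: 3.841600 × 0.2500 / 0.019² = 2660.388.
⌈2660.388⌉ = 2661.

n = 2661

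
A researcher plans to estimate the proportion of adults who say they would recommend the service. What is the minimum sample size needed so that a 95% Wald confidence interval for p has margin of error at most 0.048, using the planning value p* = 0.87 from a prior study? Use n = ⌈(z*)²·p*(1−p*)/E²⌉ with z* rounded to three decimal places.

n = 189

For 95% confidence, z* = 1.960.
p*(1−p*) = 0.1131.
Required n before rounding: 3.841600 × 0.1131 / 0.048² = 188.579.
Rounding up, n = 189.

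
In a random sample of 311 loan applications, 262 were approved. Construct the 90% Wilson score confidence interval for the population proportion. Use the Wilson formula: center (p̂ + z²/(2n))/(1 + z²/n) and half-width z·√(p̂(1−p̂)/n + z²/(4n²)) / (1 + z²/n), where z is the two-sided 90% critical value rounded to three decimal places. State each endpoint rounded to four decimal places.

Here p̂ = 262/311 = 0.84244 and z = 1.645 (z² = 2.706025).
1 + z²/n = 1.008701.
Center = (0.84244 + 0.004351)/1.008701 = 0.83949.
Radicand: p̂(1−p̂)/n + z²/(4n²) = 0.000426792 + 0.000006994 = 0.000433786.
Half-width = 1.645·√0.000433786/1.008701 = 0.03397.
So the interval runs from 0.8055 to 0.8735.

(0.8055, 0.8735)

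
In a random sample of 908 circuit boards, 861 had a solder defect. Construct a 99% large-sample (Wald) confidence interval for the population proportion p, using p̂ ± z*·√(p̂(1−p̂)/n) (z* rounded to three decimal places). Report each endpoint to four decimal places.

(0.9293, 0.9672)

Sample proportion p̂ = 861/908 = 0.94824.
Standard error of p̂: √(0.049083/908) = √0.000054056 = 0.007352.
The 99% critical value is z* = 2.576.
Margin of error: 2.576 × 0.007352 = 0.01894.
CI: 0.94824 ± 0.01894 = (0.9293, 0.9672).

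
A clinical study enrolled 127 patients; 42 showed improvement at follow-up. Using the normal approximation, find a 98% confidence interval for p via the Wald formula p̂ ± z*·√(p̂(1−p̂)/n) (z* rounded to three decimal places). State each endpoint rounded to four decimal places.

(0.2336, 0.4278)

Sample proportion p̂ = 42/127 = 0.33071.
SE = √(p̂(1−p̂)/n) = √(0.221340/127) = 0.041747.
For 98% confidence, z* = 2.326.
Margin of error: 2.326 × 0.041747 = 0.09710.
Interval: 0.33071 ± 0.09710 → (0.2336, 0.4278).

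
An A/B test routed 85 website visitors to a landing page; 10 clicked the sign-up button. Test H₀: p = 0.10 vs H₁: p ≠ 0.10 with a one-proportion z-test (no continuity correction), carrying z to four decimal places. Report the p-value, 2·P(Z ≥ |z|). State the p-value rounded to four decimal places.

p-value = 0.5876

p̂ = 10/85 = 0.11765.
Null standard error: √(0.10·0.90/85) = √0.001058824 = 0.032540.
Test statistic (full precision, shown to 4 dp): z = (10/85 − 0.10)/SE₀ ≈ 0.5423.
From the standard normal, 2·P(Z ≥ |z|) = 0.5876.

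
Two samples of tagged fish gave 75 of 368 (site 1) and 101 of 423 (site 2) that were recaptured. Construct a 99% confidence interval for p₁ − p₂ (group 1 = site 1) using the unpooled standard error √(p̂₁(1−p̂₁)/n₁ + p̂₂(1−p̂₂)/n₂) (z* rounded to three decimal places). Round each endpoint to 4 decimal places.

p̂₁ = 0.20380, p̂₂ = 0.23877, so the observed difference is -0.03497.
Unpooled SE = √(p̂₁(1−p̂₁)/n₁ + p̂₂(1−p̂₂)/n₂) = √(0.000440946 + 0.000429691) = 0.029507.
z* = 2.576 at the 99% level. Margin = 2.576·0.029507 = 0.07601.
Interval: -0.03497 ± 0.07601 → (-0.1110, 0.0410).

(-0.1110, 0.0410)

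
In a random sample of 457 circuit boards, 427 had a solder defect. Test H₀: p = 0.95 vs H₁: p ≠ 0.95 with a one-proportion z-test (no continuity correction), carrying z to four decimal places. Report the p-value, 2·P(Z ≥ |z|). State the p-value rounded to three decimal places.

With x = 427 successes in n = 457, p̂ = 0.93435.
Null standard error: √(0.95·0.05/457) = √0.000103939 = 0.010195.
z = (p̂ − p₀)/SE = (427/457 − 0.95)/0.010195 ≈ -1.5346.
p-value = 2·P(Z ≥ |z|) with z = -1.5346 → 0.125.

p-value = 0.125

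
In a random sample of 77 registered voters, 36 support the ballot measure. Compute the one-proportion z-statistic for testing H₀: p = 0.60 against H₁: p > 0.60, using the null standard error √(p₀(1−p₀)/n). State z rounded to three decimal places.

The sample proportion is 36/77 = 0.46753.
Under H₀, SE = √(p₀(1−p₀)/n) = √(0.60·0.40/77) = √0.003116883 = 0.055829.
z = (0.46753 − 0.60)/0.055829 = -0.13247/0.055829 = -2.373.

z = -2.373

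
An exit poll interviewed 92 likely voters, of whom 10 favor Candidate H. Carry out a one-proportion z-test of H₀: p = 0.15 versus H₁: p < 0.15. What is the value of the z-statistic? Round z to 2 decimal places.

z = -1.11

p̂ = 10/92 = 0.10870.
Null standard error: √(0.15·0.85/92) = √0.001385870 = 0.037227.
Test statistic: z = -0.04130/0.037227 = -1.11.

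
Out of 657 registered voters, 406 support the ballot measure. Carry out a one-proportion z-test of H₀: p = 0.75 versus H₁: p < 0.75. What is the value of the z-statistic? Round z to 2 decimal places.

z = -7.82

Sample proportion p̂ = 406/657 = 0.61796.
SE₀ = √(0.75·0.25/657) = 0.016893.
z = (p̂ − p₀)/SE = (0.61796 − 0.75)/0.016893 = -7.82.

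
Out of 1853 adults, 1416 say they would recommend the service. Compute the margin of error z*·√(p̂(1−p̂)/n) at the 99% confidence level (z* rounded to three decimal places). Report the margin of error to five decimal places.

ME = 0.02540

The sample proportion is 1416/1853 = 0.76417.
SE(p̂) = √(0.76417·0.23583/1853) = 0.009862.
z* = 2.576 at the 99% level.
So ME = 0.02540.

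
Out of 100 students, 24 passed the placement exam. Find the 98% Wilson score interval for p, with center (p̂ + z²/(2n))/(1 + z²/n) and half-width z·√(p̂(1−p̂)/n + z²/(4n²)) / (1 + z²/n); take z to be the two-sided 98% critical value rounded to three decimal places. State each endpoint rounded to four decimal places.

p̂ = 24/100 = 0.24000; z = 2.326, so z² = 5.410276.
Denominator 1 + z²/n = 1 + 5.410276/100 = 1.054103.
Adjusted center: (0.24000 + z²/(2n))/1.054103 = 0.25334.
Radicand: p̂(1−p̂)/n + z²/(4n²) = 0.001824000 + 0.000135257 = 0.001959257.
Half-width = 2.326·√0.001959257/1.054103 = 0.09767.
CI: 0.25334 ± 0.09767 = (0.1557, 0.3510).

(0.1557, 0.3510)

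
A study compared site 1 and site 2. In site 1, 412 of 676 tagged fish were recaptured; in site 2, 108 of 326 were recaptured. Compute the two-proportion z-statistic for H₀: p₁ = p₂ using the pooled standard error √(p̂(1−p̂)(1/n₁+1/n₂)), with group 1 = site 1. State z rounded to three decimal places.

Sample proportions: p̂₁ = 412/676 = 0.60947 and p̂₂ = 108/326 = 0.33129.
Pooling: p̂ = 520/1002 = 0.51896.
SE = √[p̂(1−p̂)(1/n₁+1/n₂)] = √[0.51896·0.48104·(1/676+1/326)] ≈ 0.033691.
z = 0.27818/0.033691 = 8.257.

z = 8.257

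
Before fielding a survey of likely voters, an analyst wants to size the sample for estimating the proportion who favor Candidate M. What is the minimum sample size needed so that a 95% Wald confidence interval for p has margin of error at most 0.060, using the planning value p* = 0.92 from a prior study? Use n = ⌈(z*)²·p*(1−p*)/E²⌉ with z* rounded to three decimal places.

For 95% confidence, z* = 1.960.
p*(1−p*) = 0.0736.
(z*)²·p*(1−p*)/E² = 3.841600·0.0736/0.003600 = 78.539.
Rounding up, n = 79.

n = 79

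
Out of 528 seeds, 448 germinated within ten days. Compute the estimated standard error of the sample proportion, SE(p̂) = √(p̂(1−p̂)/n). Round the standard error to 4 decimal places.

Sample proportion p̂ = 448/528 = 0.84848.
p̂(1−p̂) = 0.84848·0.15152 = 0.128562.
Dividing by n and taking the root: √0.000243489 = 0.0156.

SE = 0.0156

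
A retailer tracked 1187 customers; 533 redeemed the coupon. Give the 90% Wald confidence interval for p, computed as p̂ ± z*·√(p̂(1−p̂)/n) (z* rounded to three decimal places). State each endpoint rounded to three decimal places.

(0.425, 0.473)

With x = 533 successes in n = 1187, p̂ = 0.44903.
SE(p̂) = √(0.44903·0.55097/1187) = 0.014437.
The 90% critical value is z* = 1.645.
Margin = 1.645·0.014437 = 0.02375.
So the interval runs from 0.425 to 0.473.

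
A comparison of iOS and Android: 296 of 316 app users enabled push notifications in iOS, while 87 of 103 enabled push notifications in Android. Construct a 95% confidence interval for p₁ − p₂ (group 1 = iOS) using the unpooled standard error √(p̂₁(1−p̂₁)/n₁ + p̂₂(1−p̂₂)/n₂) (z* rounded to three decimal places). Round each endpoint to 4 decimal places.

p̂₁ = 0.93671, p̂₂ = 0.84466, so the observed difference is 0.09205.
SE = √(0.000187612 + 0.001273877) = √0.001461489 = 0.038229.
For 95% confidence, z* = 1.960. Margin = 1.960·0.038229 = 0.07493.
CI: 0.09205 ± 0.07493 = (0.0171, 0.1670).

(0.0171, 0.1670)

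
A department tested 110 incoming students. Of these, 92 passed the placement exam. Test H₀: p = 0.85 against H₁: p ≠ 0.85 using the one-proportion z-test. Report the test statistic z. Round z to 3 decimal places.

z = -0.401

Sample proportion p̂ = 92/110 = 0.83636.
Null standard error: √(0.85·0.15/110) = √0.001159091 = 0.034045.
Test statistic: z = -0.01364/0.034045 = -0.401.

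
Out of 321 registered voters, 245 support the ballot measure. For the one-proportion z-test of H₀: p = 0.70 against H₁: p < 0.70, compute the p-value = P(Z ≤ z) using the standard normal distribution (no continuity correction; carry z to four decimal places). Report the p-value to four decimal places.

p-value = 0.9933

The sample proportion is 245/321 = 0.76324.
Under H₀, SE = √(p₀(1−p₀)/n) = √(0.70·0.30/321) = √0.000654206 = 0.025577.
Test statistic (full precision, shown to 4 dp): z = (245/321 − 0.70)/SE₀ ≈ 2.4725.
From the standard normal, P(Z ≤ z) = 0.9933.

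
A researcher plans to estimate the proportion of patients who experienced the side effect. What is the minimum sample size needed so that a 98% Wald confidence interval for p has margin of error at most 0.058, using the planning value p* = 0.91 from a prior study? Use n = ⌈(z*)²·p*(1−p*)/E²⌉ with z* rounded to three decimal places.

For 98% confidence, z* = 2.326.
p*(1−p*) = 0.91·0.09 = 0.0819.
Required n before rounding: 5.410276 × 0.0819 / 0.058² = 131.719.
Rounding up, n = 132.

n = 132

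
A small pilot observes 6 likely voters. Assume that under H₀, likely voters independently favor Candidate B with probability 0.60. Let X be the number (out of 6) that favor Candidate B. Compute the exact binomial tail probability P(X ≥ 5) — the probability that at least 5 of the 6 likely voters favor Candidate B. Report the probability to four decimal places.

P = 0.2333

X is binomial with n = 6 and p = 0.60.
P(X ≥ 5) = C(6,5)·0.60^5·0.40^1 + C(6,6)·0.60^6·0.40^0.
= 0.186624 + 0.046656 = 0.2333.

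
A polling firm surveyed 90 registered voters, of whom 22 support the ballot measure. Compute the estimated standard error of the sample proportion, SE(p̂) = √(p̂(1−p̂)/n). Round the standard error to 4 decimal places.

The sample proportion is 22/90 = 0.24444.
p̂(1−p̂) = 0.24444·0.75556 = 0.184689.
SE = √(0.184689/90) = √0.002052100 = 0.0453.

SE = 0.0453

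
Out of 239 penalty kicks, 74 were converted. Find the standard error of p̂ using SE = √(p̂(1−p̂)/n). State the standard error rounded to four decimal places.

The sample proportion is 74/239 = 0.30962.
p̂(1−p̂) = 0.213755.
SE = √(0.213755/239) = 0.0299.

SE = 0.0299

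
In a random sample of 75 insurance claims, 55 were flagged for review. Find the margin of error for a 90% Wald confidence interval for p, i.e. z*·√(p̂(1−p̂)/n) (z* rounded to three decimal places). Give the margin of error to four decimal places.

ME = 0.0840

With x = 55 successes in n = 75, p̂ = 0.73333.
SE = √(p̂(1−p̂)/n) = √(0.195556/75) = 0.051063.
The 90% critical value is z* = 1.645.
Margin of error = z*·SE = 1.645 × 0.051063 = 0.0840.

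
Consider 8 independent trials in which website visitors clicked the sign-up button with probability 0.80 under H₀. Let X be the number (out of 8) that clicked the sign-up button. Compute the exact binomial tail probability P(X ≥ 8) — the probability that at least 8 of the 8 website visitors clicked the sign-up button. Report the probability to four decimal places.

X is binomial with n = 8 and p = 0.80.
P(X ≥ 8) = C(8,8)·0.80^8·0.20^0.
= 0.167772 = 0.1678.

P = 0.1678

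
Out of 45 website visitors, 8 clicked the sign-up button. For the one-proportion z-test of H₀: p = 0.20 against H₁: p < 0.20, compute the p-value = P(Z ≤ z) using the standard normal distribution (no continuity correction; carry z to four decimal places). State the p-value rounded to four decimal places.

p-value = 0.3547

Sample proportion p̂ = 8/45 = 0.17778.
Under H₀, SE = √(p₀(1−p₀)/n) = √(0.20·0.80/45) = √0.003555556 = 0.059628.
z = (p̂ − p₀)/SE = (8/45 − 0.20)/0.059628 ≈ -0.3727.
p-value = P(Z ≤ z) with z = -0.3727 → 0.3547.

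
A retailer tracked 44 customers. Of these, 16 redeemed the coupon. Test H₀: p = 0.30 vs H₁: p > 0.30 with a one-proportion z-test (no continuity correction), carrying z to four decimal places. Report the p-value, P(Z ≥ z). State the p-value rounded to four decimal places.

p-value = 0.1785

p̂ = 16/44 = 0.36364.
Under H₀, SE = √(p₀(1−p₀)/n) = √(0.30·0.70/44) = √0.004772727 = 0.069085.
z = (p̂ − p₀)/SE = (16/44 − 0.30)/0.069085 ≈ 0.9211.
From the standard normal, P(Z ≥ z) = 0.1785.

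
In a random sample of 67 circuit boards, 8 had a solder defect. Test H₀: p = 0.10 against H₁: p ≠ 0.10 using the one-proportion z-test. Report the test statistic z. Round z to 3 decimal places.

z = 0.529

The sample proportion is 8/67 = 0.11940.
SE₀ = √(0.10·0.90/67) = 0.036651.
z = (p̂ − p₀)/SE = (0.11940 − 0.10)/0.036651 = 0.529.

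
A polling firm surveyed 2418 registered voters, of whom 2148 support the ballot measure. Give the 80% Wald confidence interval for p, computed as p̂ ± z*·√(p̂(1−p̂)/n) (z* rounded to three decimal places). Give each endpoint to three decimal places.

With x = 2148 successes in n = 2418, p̂ = 0.88834.
SE = √(p̂(1−p̂)/n) = √(0.099194/2418) = 0.006405.
z* = 1.282 at the 80% level.
Margin of error: 1.282 × 0.006405 = 0.00821.
So the interval runs from 0.880 to 0.897.

(0.880, 0.897)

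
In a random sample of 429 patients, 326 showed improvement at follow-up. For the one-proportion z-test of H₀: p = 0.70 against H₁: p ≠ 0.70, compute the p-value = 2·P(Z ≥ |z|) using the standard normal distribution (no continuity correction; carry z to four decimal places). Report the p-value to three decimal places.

The sample proportion is 326/429 = 0.75991.
Under H₀, SE = √(p₀(1−p₀)/n) = √(0.70·0.30/429) = √0.000489510 = 0.022125.
z = (p̂ − p₀)/SE = (326/429 − 0.70)/0.022125 ≈ 2.7077.
p-value = 2·P(Z ≥ |z|) with z = 2.7077 → 0.007.

p-value = 0.007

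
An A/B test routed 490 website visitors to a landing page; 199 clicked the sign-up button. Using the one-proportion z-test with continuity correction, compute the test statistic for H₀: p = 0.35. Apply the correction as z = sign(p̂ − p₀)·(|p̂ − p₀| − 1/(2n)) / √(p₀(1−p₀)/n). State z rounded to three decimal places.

The sample proportion is 199/490 = 0.40612. p̂ − p₀ = 0.056122.
1/(2n) = 0.001020.
Corrected numerator: |0.056122| − 0.001020 = 0.055102.
SE₀ = √(0.35·0.65/490) = 0.021547.
z = (+)0.055102/0.021547 = 2.557.

z = 2.557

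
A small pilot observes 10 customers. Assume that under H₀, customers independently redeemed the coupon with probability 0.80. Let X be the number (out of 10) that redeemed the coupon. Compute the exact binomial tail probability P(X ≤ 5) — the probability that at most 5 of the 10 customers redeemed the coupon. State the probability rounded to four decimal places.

P = 0.0328

X is binomial with n = 10 and p = 0.80.
P(X ≤ 5) = Σ_{j=0}^{5} C(10,j)·0.80^j·0.20^{10−j}.
= 0.000000 + 0.000004 + 0.000074 + 0.000786 + 0.005505 + 0.026424 = 0.0328.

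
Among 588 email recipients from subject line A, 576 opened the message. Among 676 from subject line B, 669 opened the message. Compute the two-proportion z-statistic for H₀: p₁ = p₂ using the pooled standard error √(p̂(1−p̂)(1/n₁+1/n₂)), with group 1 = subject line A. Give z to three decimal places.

p̂₁ = 576/588 = 0.97959, p̂₂ = 669/676 = 0.98964.
Pooled p̂ = (576+669)/(588+676) = 1245/1264 = 0.98497.
SE = √[p̂(1−p̂)(1/n₁+1/n₂)] = √[0.98497·0.01503·(1/588+1/676)] ≈ 0.006862.
z = -0.01005/0.006862 = -1.465.

z = -1.465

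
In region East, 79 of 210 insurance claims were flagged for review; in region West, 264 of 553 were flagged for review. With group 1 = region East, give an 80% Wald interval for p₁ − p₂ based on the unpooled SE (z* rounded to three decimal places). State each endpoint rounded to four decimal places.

p̂₁ = 0.37619, p̂₂ = 0.47740, so the observed difference is -0.10121.
Unpooled SE = √(p̂₁(1−p̂₁)/n₁ + p̂₂(1−p̂₂)/n₂) = √(0.001117482 + 0.000451156) = 0.039606.
The 80% critical value is z* = 1.282. Margin = 1.282·0.039606 = 0.05077.
So the interval runs from -0.1520 to -0.0504.

(-0.1520, -0.0504)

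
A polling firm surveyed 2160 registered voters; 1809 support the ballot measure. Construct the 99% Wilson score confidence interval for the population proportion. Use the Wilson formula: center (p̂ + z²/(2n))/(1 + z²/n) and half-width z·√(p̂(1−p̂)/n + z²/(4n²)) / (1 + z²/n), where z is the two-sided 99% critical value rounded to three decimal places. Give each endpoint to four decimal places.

(0.8160, 0.8569)

p̂ = 1809/2160 = 0.83750; z = 2.576, so z² = 6.635776.
1 + z²/n = 1.003072.
Center = (0.83750 + 0.001536)/1.003072 = 0.83647.
Radicand: p̂(1−p̂)/n + z²/(4n²) = 0.000063006 + 0.000000356 = 0.000063362.
Half-width = z·√(radicand)/denom = 2.576·0.007960/1.003072 = 0.02044.
Interval: 0.83647 ± 0.02044 → (0.8160, 0.8569).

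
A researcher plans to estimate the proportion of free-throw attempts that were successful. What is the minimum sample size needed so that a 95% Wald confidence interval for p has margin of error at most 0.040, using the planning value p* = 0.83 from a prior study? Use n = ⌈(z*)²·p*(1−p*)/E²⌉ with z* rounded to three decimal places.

The 95% critical value is z* = 1.960.
p*(1−p*) = 0.1411.
Required n before rounding: 3.841600 × 0.1411 / 0.040² = 338.781.
⌈338.781⌉ = 339.

n = 339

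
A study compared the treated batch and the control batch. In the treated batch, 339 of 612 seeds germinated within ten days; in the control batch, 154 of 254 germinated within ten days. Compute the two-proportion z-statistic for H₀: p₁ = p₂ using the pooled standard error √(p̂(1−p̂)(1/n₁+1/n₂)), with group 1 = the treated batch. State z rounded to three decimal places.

p̂₁ = 339/612 = 0.55392, p̂₂ = 154/254 = 0.60630.
Pooled p̂ = (339+154)/(612+254) = 493/866 = 0.56928.
Pooled SE = √[0.2451997·0.00557099] ≈ 0.036960.
z = (p̂₁ − p̂₂)/SE = (0.55392 − 0.60630)/0.036960 = -0.05238/0.036960 = -1.417.

z = -1.417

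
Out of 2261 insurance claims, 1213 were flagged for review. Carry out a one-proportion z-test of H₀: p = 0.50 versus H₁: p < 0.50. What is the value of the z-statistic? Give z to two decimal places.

With x = 1213 successes in n = 2261, p̂ = 0.53649.
Null standard error: √(0.50·0.50/2261) = √0.000110571 = 0.010515.
Test statistic: z = 0.03649/0.010515 = 3.47.

z = 3.47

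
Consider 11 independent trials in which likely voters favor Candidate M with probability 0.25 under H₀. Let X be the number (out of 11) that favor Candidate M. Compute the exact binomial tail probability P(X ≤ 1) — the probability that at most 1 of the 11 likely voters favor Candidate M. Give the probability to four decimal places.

X is binomial with n = 11 and p = 0.25.
P(X ≤ 1) = C(11,0)·0.25^0·0.75^11 + C(11,1)·0.25^1·0.75^10.
= 0.042235 + 0.154862 = 0.1971.

P = 0.1971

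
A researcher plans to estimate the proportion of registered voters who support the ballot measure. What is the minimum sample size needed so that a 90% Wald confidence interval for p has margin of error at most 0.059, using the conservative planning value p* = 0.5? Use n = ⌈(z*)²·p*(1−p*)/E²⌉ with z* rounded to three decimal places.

For 90% confidence, z* = 1.645.
p*(1−p*) = 0.2500.
(z*)²·p*(1−p*)/E² = 2.706025·0.2500/0.003481 = 194.343.
⌈194.343⌉ = 195.

n = 195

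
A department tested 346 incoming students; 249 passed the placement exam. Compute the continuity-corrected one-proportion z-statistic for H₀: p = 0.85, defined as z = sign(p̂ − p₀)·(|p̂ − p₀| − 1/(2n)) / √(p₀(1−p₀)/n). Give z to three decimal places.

With x = 249 successes in n = 346, p̂ = 0.71965. p̂ − p₀ = -0.130347.
1/(2n) = 0.001445.
Corrected numerator: |-0.130347| − 0.001445 = 0.128902.
Null standard error: √(0.85·0.15/346) = √0.000368497 = 0.019196.
z = −0.128902/0.019196 = -6.715.

z = -6.715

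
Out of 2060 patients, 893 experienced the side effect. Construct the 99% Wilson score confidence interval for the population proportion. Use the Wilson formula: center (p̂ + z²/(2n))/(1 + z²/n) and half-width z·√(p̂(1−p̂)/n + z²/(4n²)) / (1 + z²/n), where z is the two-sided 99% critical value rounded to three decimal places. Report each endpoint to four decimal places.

(0.4056, 0.4618)

p̂ = 893/2060 = 0.43350; z = 2.576, so z² = 6.635776.
1 + z²/n = 1.003221.
Center = (0.43350 + 0.001611)/1.003221 = 0.43371.
Radicand: p̂(1−p̂)/n + z²/(4n²) = 0.000119212 + 0.000000391 = 0.000119603.
Half-width = z·√(radicand)/denom = 2.576·0.010936/1.003221 = 0.02808.
CI: 0.43371 ± 0.02808 = (0.4056, 0.4618).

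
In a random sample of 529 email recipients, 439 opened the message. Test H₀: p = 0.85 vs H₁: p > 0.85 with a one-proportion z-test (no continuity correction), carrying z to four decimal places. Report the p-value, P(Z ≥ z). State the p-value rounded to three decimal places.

p-value = 0.903

With x = 439 successes in n = 529, p̂ = 0.82987.
Under H₀, SE = √(p₀(1−p₀)/n) = √(0.85·0.15/529) = √0.000241021 = 0.015525.
z = (p̂ − p₀)/SE = (439/529 − 0.85)/0.015525 ≈ -1.2968.
From the standard normal, P(Z ≥ z) = 0.903.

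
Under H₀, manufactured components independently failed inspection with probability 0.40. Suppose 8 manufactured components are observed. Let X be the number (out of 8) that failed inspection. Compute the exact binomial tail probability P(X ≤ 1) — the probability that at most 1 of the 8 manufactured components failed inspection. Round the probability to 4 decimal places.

X is binomial with n = 8 and p = 0.40.
P(X ≤ 1) = C(8,0)·0.40^0·0.60^8 + C(8,1)·0.40^1·0.60^7.
= 0.016796 + 0.089580 = 0.1064.

P = 0.1064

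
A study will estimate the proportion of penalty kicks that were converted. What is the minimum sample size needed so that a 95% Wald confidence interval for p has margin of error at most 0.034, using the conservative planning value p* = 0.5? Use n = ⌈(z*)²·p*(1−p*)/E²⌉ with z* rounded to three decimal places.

The 95% critical value is z* = 1.960.
p*(1−p*) = 0.2500.
Required n before rounding: 3.841600 × 0.2500 / 0.034² = 830.796.
Rounding up, n = 831.

n = 831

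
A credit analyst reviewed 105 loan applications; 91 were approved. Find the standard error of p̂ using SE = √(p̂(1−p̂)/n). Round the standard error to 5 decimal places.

SE = 0.03317

The sample proportion is 91/105 = 0.86667.
p̂(1−p̂) = 0.115553.
SE = √(0.115553/105) = 0.03317.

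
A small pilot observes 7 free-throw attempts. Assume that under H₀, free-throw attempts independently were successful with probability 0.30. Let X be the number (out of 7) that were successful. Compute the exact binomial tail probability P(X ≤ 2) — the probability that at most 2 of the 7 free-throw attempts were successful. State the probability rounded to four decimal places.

P = 0.6471

X is binomial with n = 7 and p = 0.30.
P(X ≤ 2) = C(7,0)·0.30^0·0.70^7 + C(7,1)·0.30^1·0.70^6 + C(7,2)·0.30^2·0.70^5.
= 0.082354 + 0.247063 + 0.317652 = 0.6471.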